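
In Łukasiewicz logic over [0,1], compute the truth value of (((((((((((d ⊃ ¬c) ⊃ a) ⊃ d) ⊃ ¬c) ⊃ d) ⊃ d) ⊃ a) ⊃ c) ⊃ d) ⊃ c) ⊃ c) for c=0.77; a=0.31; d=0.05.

¬c: Łukasiewicz ¬ gives 1 − 0.77 = 0.23
(d ⊃ ¬c): min(1, 1 − 0.05 + 0.23) = 1
((d ⊃ ¬c) ⊃ a): min(1, 1 − 1 + 0.31) = 0.31
(((d ⊃ ¬c) ⊃ a) ⊃ d): min(1, 1 − 0.31 + 0.05) = 0.74
¬c: Łukasiewicz ¬ gives 1 − 0.77 = 0.23
((((d ⊃ ¬c) ⊃ a) ⊃ d) ⊃ ¬c): min(1, 1 − 0.74 + 0.23) = 0.49
(((((d ⊃ ¬c) ⊃ a) ⊃ d) ⊃ ¬c) ⊃ d): min(1, 1 − 0.49 + 0.05) = 0.56
((((((d ⊃ ¬c) ⊃ a) ⊃ d) ⊃ ¬c) ⊃ d) ⊃ d): min(1, 1 − 0.56 + 0.05) = 0.49
(((((((d ⊃ ¬c) ⊃ a) ⊃ d) ⊃ ¬c) ⊃ d) ⊃ d) ⊃ a): min(1, 1 − 0.49 + 0.31) = 0.82
((((((((d ⊃ ¬c) ⊃ a) ⊃ d) ⊃ ¬c) ⊃ d) ⊃ d) ⊃ a) ⊃ c): min(1, 1 − 0.82 + 0.77) = 0.95
(((((((((d ⊃ ¬c) ⊃ a) ⊃ d) ⊃ ¬c) ⊃ d) ⊃ d) ⊃ a) ⊃ c) ⊃ d): min(1, 1 − 0.95 + 0.05) = 0.1
((((((((((d ⊃ ¬c) ⊃ a) ⊃ d) ⊃ ¬c) ⊃ d) ⊃ d) ⊃ a) ⊃ c) ⊃ d) ⊃ c): min(1, 1 − 0.1 + 0.77) = 1
(((((((((((d ⊃ ¬c) ⊃ a) ⊃ d) ⊃ ¬c) ⊃ d) ⊃ d) ⊃ a) ⊃ c) ⊃ d) ⊃ c) ⊃ c): min(1, 1 − 1 + 0.77) = 0.77

0.77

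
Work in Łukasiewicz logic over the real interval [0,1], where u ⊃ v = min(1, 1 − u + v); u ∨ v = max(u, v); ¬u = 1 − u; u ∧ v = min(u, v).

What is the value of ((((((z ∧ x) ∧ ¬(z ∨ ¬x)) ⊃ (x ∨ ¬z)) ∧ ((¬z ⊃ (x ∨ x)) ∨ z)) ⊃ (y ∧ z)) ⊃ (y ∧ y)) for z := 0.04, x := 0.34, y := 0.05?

(z ∧ x) = min(0.04, 0.34) = 0.04
¬x: Łukasiewicz ¬ gives 1 − 0.34 = 0.66
(z ∨ ¬x) = max(0.04, 0.66) = 0.66
¬(z ∨ ¬x): Łukasiewicz ¬ gives 1 − 0.66 = 0.34
((z ∧ x) ∧ ¬(z ∨ ¬x)) = min(0.04, 0.34) = 0.04
¬z: Łukasiewicz ¬ gives 1 − 0.04 = 0.96
(x ∨ ¬z) = max(0.34, 0.96) = 0.96
(((z ∧ x) ∧ ¬(z ∨ ¬x)) ⊃ (x ∨ ¬z)): min(1, 1 − 0.04 + 0.96) = 1
¬z: Łukasiewicz ¬ gives 1 − 0.04 = 0.96
(x ∨ x) = max(0.34, 0.34) = 0.34
(¬z ⊃ (x ∨ x)): min(1, 1 − 0.96 + 0.34) = 0.38
((¬z ⊃ (x ∨ x)) ∨ z) = max(0.38, 0.04) = 0.38
((((z ∧ x) ∧ ¬(z ∨ ¬x)) ⊃ (x ∨ ¬z)) ∧ ((¬z ⊃ (x ∨ x)) ∨ z)) = min(1, 0.38) = 0.38
(y ∧ z) = min(0.05, 0.04) = 0.04
(((((z ∧ x) ∧ ¬(z ∨ ¬x)) ⊃ (x ∨ ¬z)) ∧ ((¬z ⊃ (x ∨ x)) ∨ z)) ⊃ (y ∧ z)): min(1, 1 − 0.38 + 0.04) = 0.66
(y ∧ y) = min(0.05, 0.05) = 0.05
((((((z ∧ x) ∧ ¬(z ∨ ¬x)) ⊃ (x ∨ ¬z)) ∧ ((¬z ⊃ (x ∨ x)) ∨ z)) ⊃ (y ∧ z)) ⊃ (y ∧ y)): min(1, 1 − 0.66 + 0.05) = 0.39

0.39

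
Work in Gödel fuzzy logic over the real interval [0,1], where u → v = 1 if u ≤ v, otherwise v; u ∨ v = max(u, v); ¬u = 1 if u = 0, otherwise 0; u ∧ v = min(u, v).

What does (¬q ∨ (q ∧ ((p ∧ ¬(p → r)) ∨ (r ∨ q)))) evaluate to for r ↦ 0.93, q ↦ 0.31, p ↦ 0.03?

¬q: Gödel ¬ of 0.31 = 0 (operand ≠ 0)
(p → r): 0.03 ≤ 0.93, so result = 1
¬(p → r): Gödel ¬ of 1 = 0 (operand ≠ 0)
(p ∧ ¬(p → r)) = min(0.03, 0) = 0
(r ∨ q) = max(0.93, 0.31) = 0.93
((p ∧ ¬(p → r)) ∨ (r ∨ q)) = max(0, 0.93) = 0.93
(q ∧ ((p ∧ ¬(p → r)) ∨ (r ∨ q))) = min(0.31, 0.93) = 0.31
(¬q ∨ (q ∧ ((p ∧ ¬(p → r)) ∨ (r ∨ q)))) = max(0, 0.31) = 0.31

0.31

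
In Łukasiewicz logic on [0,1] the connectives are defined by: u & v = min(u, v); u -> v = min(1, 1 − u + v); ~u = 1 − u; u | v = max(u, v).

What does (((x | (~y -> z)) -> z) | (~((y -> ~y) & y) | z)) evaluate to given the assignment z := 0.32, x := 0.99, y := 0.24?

~y: Łukasiewicz ¬ gives 1 − 0.24 = 0.76
(~y -> z): min(1, 1 − 0.76 + 0.32) = 0.56
(x | (~y -> z)) = max(0.99, 0.56) = 0.99
((x | (~y -> z)) -> z): min(1, 1 − 0.99 + 0.32) = 0.33
~y: Łukasiewicz ¬ gives 1 − 0.24 = 0.76
(y -> ~y): min(1, 1 − 0.24 + 0.76) = 1
((y -> ~y) & y) = min(1, 0.24) = 0.24
~((y -> ~y) & y): Łukasiewicz ¬ gives 1 − 0.24 = 0.76
(~((y -> ~y) & y) | z) = max(0.76, 0.32) = 0.76
(((x | (~y -> z)) -> z) | (~((y -> ~y) & y) | z)) = max(0.33, 0.76) = 0.76

0.76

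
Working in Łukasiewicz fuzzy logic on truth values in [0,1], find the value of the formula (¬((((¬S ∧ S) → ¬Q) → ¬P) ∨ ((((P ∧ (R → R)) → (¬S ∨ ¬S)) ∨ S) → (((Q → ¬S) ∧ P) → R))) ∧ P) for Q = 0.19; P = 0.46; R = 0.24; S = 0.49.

0.22

¬S: Łukasiewicz ¬ gives 1 − 0.49 = 0.51
(¬S ∧ S) = min(0.51, 0.49) = 0.49
¬Q: Łukasiewicz ¬ gives 1 − 0.19 = 0.81
((¬S ∧ S) → ¬Q): min(1, 1 − 0.49 + 0.81) = 1
¬P: Łukasiewicz ¬ gives 1 − 0.46 = 0.54
(((¬S ∧ S) → ¬Q) → ¬P): min(1, 1 − 1 + 0.54) = 0.54
(R → R): min(1, 1 − 0.24 + 0.24) = 1
(P ∧ (R → R)) = min(0.46, 1) = 0.46
¬S: Łukasiewicz ¬ gives 1 − 0.49 = 0.51
¬S: Łukasiewicz ¬ gives 1 − 0.49 = 0.51
(¬S ∨ ¬S) = max(0.51, 0.51) = 0.51
((P ∧ (R → R)) → (¬S ∨ ¬S)): min(1, 1 − 0.46 + 0.51) = 1
(((P ∧ (R → R)) → (¬S ∨ ¬S)) ∨ S) = max(1, 0.49) = 1
¬S: Łukasiewicz ¬ gives 1 − 0.49 = 0.51
(Q → ¬S): min(1, 1 − 0.19 + 0.51) = 1
((Q → ¬S) ∧ P) = min(1, 0.46) = 0.46
(((Q → ¬S) ∧ P) → R): min(1, 1 − 0.46 + 0.24) = 0.78
((((P ∧ (R → R)) → (¬S ∨ ¬S)) ∨ S) → (((Q → ¬S) ∧ P) → R)): min(1, 1 − 1 + 0.78) = 0.78
((((¬S ∧ S) → ¬Q) → ¬P) ∨ ((((P ∧ (R → R)) → (¬S ∨ ¬S)) ∨ S) → (((Q → ¬S) ∧ P) → R))) = max(0.54, 0.78) = 0.78
¬((((¬S ∧ S) → ¬Q) → ¬P) ∨ ((((P ∧ (R → R)) → (¬S ∨ ¬S)) ∨ S) → (((Q → ¬S) ∧ P) → R))): Łukasiewicz ¬ gives 1 − 0.78 = 0.22
(¬((((¬S ∧ S) → ¬Q) → ¬P) ∨ ((((P ∧ (R → R)) → (¬S ∨ ¬S)) ∨ S) → (((Q → ¬S) ∧ P) → R))) ∧ P) = min(0.22, 0.46) = 0.22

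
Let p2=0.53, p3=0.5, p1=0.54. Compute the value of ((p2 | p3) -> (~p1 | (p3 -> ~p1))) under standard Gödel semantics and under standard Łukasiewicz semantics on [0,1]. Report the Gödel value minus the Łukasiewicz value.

Gödel evaluation:
  (p2 | p3) = max(0.53, 0.5) = 0.53
  ~p1: Gödel ¬ of 0.54 = 0 (operand ≠ 0)
  ~p1: Gödel ¬ of 0.54 = 0 (operand ≠ 0)
  (p3 -> ~p1): 0.5 > 0, so result = 0
  (~p1 | (p3 -> ~p1)) = max(0, 0) = 0
  ((p2 | p3) -> (~p1 | (p3 -> ~p1))): 0.53 > 0, so result = 0
  Gödel value = 0
Łukasiewicz evaluation:
  (p2 | p3) = max(0.53, 0.5) = 0.53
  ~p1: Łukasiewicz ¬ gives 1 − 0.54 = 0.46
  ~p1: Łukasiewicz ¬ gives 1 − 0.54 = 0.46
  (p3 -> ~p1): min(1, 1 − 0.5 + 0.46) = 0.96
  (~p1 | (p3 -> ~p1)) = max(0.46, 0.96) = 0.96
  ((p2 | p3) -> (~p1 | (p3 -> ~p1))): min(1, 1 − 0.53 + 0.96) = 1
  Łukasiewicz value = 1
Difference: 0 − 1 = -1.00

-1.00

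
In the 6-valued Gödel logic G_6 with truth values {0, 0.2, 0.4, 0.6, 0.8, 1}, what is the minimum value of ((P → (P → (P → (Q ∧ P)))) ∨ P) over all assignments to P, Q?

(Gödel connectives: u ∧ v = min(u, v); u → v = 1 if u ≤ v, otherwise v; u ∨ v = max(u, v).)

0.20

The minimum is attained at P = 0.2, Q = 0:
  (Q ∧ P) = min(0, 0.2) = 0
  (P → (Q ∧ P)): 0.2 > 0, so result = 0
  (P → (P → (Q ∧ P))): 0.2 > 0, so result = 0
  (P → (P → (P → (Q ∧ P)))): 0.2 > 0, so result = 0
  ((P → (P → (P → (Q ∧ P)))) ∨ P) = max(0, 0.2) = 0.2
Checking all 36 assignments confirms none give a value below 0.20.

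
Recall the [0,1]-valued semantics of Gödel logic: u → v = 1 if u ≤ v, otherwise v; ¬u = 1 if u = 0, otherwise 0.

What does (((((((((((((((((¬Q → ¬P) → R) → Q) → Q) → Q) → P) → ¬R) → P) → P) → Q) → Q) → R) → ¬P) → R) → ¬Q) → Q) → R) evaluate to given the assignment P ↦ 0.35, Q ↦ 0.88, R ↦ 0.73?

0.73

¬Q: Gödel ¬ of 0.88 = 0 (operand ≠ 0)
¬P: Gödel ¬ of 0.35 = 0 (operand ≠ 0)
(¬Q → ¬P): 0 ≤ 0, so result = 1
((¬Q → ¬P) → R): 1 > 0.73, so result = 0.73
(((¬Q → ¬P) → R) → Q): 0.73 ≤ 0.88, so result = 1
((((¬Q → ¬P) → R) → Q) → Q): 1 > 0.88, so result = 0.88
(((((¬Q → ¬P) → R) → Q) → Q) → Q): 0.88 ≤ 0.88, so result = 1
((((((¬Q → ¬P) → R) → Q) → Q) → Q) → P): 1 > 0.35, so result = 0.35
¬R: Gödel ¬ of 0.73 = 0 (operand ≠ 0)
(((((((¬Q → ¬P) → R) → Q) → Q) → Q) → P) → ¬R): 0.35 > 0, so result = 0
((((((((¬Q → ¬P) → R) → Q) → Q) → Q) → P) → ¬R) → P): 0 ≤ 0.35, so result = 1
(((((((((¬Q → ¬P) → R) → Q) → Q) → Q) → P) → ¬R) → P) → P): 1 > 0.35, so result = 0.35
((((((((((¬Q → ¬P) → R) → Q) → Q) → Q) → P) → ¬R) → P) → P) → Q): 0.35 ≤ 0.88, so result = 1
(((((((((((¬Q → ¬P) → R) → Q) → Q) → Q) → P) → ¬R) → P) → P) → Q) → Q): 1 > 0.88, so result = 0.88
((((((((((((¬Q → ¬P) → R) → Q) → Q) → Q) → P) → ¬R) → P) → P) → Q) → Q) → R): 0.88 > 0.73, so result = 0.73
¬P: Gödel ¬ of 0.35 = 0 (operand ≠ 0)
(((((((((((((¬Q → ¬P) → R) → Q) → Q) → Q) → P) → ¬R) → P) → P) → Q) → Q) → R) → ¬P): 0.73 > 0, so result = 0
((((((((((((((¬Q → ¬P) → R) → Q) → Q) → Q) → P) → ¬R) → P) → P) → Q) → Q) → R) → ¬P) → R): 0 ≤ 0.73, so result = 1
¬Q: Gödel ¬ of 0.88 = 0 (operand ≠ 0)
(((((((((((((((¬Q → ¬P) → R) → Q) → Q) → Q) → P) → ¬R) → P) → P) → Q) → Q) → R) → ¬P) → R) → ¬Q): 1 > 0, so result = 0
((((((((((((((((¬Q → ¬P) → R) → Q) → Q) → Q) → P) → ¬R) → P) → P) → Q) → Q) → R) → ¬P) → R) → ¬Q) → Q): 0 ≤ 0.88, so result = 1
(((((((((((((((((¬Q → ¬P) → R) → Q) → Q) → Q) → P) → ¬R) → P) → P) → Q) → Q) → R) → ¬P) → R) → ¬Q) → Q) → R): 1 > 0.73, so result = 0.73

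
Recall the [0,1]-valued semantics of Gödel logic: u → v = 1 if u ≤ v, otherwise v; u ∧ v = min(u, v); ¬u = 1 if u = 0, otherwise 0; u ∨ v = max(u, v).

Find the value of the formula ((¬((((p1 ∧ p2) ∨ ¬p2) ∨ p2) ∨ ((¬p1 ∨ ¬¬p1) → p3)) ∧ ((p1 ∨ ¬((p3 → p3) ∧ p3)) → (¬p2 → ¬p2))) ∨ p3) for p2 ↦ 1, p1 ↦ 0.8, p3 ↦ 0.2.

0.20

(p1 ∧ p2) = min(0.8, 1) = 0.8
¬p2: Gödel ¬ of 1 = 0 (operand ≠ 0)
((p1 ∧ p2) ∨ ¬p2) = max(0.8, 0) = 0.8
(((p1 ∧ p2) ∨ ¬p2) ∨ p2) = max(0.8, 1) = 1
¬p1: Gödel ¬ of 0.8 = 0 (operand ≠ 0)
¬p1: Gödel ¬ of 0.8 = 0 (operand ≠ 0)
¬¬p1: Gödel ¬ of 0 = 1 (operand is 0)
(¬p1 ∨ ¬¬p1) = max(0, 1) = 1
((¬p1 ∨ ¬¬p1) → p3): 1 > 0.2, so result = 0.2
((((p1 ∧ p2) ∨ ¬p2) ∨ p2) ∨ ((¬p1 ∨ ¬¬p1) → p3)) = max(1, 0.2) = 1
¬((((p1 ∧ p2) ∨ ¬p2) ∨ p2) ∨ ((¬p1 ∨ ¬¬p1) → p3)): Gödel ¬ of 1 = 0 (operand ≠ 0)
(p3 → p3): 0.2 ≤ 0.2, so result = 1
((p3 → p3) ∧ p3) = min(1, 0.2) = 0.2
¬((p3 → p3) ∧ p3): Gödel ¬ of 0.2 = 0 (operand ≠ 0)
(p1 ∨ ¬((p3 → p3) ∧ p3)) = max(0.8, 0) = 0.8
¬p2: Gödel ¬ of 1 = 0 (operand ≠ 0)
¬p2: Gödel ¬ of 1 = 0 (operand ≠ 0)
(¬p2 → ¬p2): 0 ≤ 0, so result = 1
((p1 ∨ ¬((p3 → p3) ∧ p3)) → (¬p2 → ¬p2)): 0.8 ≤ 1, so result = 1
(¬((((p1 ∧ p2) ∨ ¬p2) ∨ p2) ∨ ((¬p1 ∨ ¬¬p1) → p3)) ∧ ((p1 ∨ ¬((p3 → p3) ∧ p3)) → (¬p2 → ¬p2))) = min(0, 1) = 0
((¬((((p1 ∧ p2) ∨ ¬p2) ∨ p2) ∨ ((¬p1 ∨ ¬¬p1) → p3)) ∧ ((p1 ∨ ¬((p3 → p3) ∧ p3)) → (¬p2 → ¬p2))) ∨ p3) = max(0, 0.2) = 0.2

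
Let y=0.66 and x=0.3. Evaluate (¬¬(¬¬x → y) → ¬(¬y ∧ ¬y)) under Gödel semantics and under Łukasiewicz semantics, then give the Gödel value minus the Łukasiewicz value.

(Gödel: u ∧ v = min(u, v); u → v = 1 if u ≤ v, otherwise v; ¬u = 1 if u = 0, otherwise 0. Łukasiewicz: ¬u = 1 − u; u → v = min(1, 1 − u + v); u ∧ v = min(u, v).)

Gödel evaluation:
  ¬x: Gödel ¬ of 0.3 = 0 (operand ≠ 0)
  ¬¬x: Gödel ¬ of 0 = 1 (operand is 0)
  (¬¬x → y): 1 > 0.66, so result = 0.66
  ¬(¬¬x → y): Gödel ¬ of 0.66 = 0 (operand ≠ 0)
  ¬¬(¬¬x → y): Gödel ¬ of 0 = 1 (operand is 0)
  ¬y: Gödel ¬ of 0.66 = 0 (operand ≠ 0)
  ¬y: Gödel ¬ of 0.66 = 0 (operand ≠ 0)
  (¬y ∧ ¬y) = min(0, 0) = 0
  ¬(¬y ∧ ¬y): Gödel ¬ of 0 = 1 (operand is 0)
  (¬¬(¬¬x → y) → ¬(¬y ∧ ¬y)): 1 ≤ 1, so result = 1
  Gödel value = 1
Łukasiewicz evaluation:
  ¬x: Łukasiewicz ¬ gives 1 − 0.3 = 0.7
  ¬¬x: Łukasiewicz ¬ gives 1 − 0.7 = 0.3
  (¬¬x → y): min(1, 1 − 0.3 + 0.66) = 1
  ¬(¬¬x → y): Łukasiewicz ¬ gives 1 − 1 = 0
  ¬¬(¬¬x → y): Łukasiewicz ¬ gives 1 − 0 = 1
  ¬y: Łukasiewicz ¬ gives 1 − 0.66 = 0.34
  ¬y: Łukasiewicz ¬ gives 1 − 0.66 = 0.34
  (¬y ∧ ¬y) = min(0.34, 0.34) = 0.34
  ¬(¬y ∧ ¬y): Łukasiewicz ¬ gives 1 − 0.34 = 0.66
  (¬¬(¬¬x → y) → ¬(¬y ∧ ¬y)): min(1, 1 − 1 + 0.66) = 0.66
  Łukasiewicz value = 0.66
Difference: 1 − 0.66 = 0.34

0.34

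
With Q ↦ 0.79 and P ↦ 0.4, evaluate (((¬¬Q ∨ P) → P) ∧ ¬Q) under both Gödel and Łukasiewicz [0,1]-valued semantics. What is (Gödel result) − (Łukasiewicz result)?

-0.21

Gödel evaluation:
  ¬Q: Gödel ¬ of 0.79 = 0 (operand ≠ 0)
  ¬¬Q: Gödel ¬ of 0 = 1 (operand is 0)
  (¬¬Q ∨ P) = max(1, 0.4) = 1
  ((¬¬Q ∨ P) → P): 1 > 0.4, so result = 0.4
  ¬Q: Gödel ¬ of 0.79 = 0 (operand ≠ 0)
  (((¬¬Q ∨ P) → P) ∧ ¬Q) = min(0.4, 0) = 0
  Gödel value = 0
Łukasiewicz evaluation:
  ¬Q: Łukasiewicz ¬ gives 1 − 0.79 = 0.21
  ¬¬Q: Łukasiewicz ¬ gives 1 − 0.21 = 0.79
  (¬¬Q ∨ P) = max(0.79, 0.4) = 0.79
  ((¬¬Q ∨ P) → P): min(1, 1 − 0.79 + 0.4) = 0.61
  ¬Q: Łukasiewicz ¬ gives 1 − 0.79 = 0.21
  (((¬¬Q ∨ P) → P) ∧ ¬Q) = min(0.61, 0.21) = 0.21
  Łukasiewicz value = 0.21
Difference: 0 − 0.21 = -0.21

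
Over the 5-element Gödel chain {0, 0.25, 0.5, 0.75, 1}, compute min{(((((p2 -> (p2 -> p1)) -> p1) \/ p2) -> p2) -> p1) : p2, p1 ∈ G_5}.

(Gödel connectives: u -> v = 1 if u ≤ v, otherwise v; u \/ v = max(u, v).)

The minimum is attained at p2 = 0, p1 = 0:
  (p2 -> p1): 0 ≤ 0, so result = 1
  (p2 -> (p2 -> p1)): 0 ≤ 1, so result = 1
  ((p2 -> (p2 -> p1)) -> p1): 1 > 0, so result = 0
  (((p2 -> (p2 -> p1)) -> p1) \/ p2) = max(0, 0) = 0
  ((((p2 -> (p2 -> p1)) -> p1) \/ p2) -> p2): 0 ≤ 0, so result = 1
  (((((p2 -> (p2 -> p1)) -> p1) \/ p2) -> p2) -> p1): 1 > 0, so result = 0
Checking all 25 assignments confirms none give a value below 0.00.

0.00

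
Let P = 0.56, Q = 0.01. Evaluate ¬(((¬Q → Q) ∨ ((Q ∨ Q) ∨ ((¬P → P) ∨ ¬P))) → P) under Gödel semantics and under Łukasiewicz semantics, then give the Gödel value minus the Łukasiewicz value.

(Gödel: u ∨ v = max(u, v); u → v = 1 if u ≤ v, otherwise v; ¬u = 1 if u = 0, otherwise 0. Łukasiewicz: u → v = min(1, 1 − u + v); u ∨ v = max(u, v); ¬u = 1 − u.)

Gödel evaluation:
  ¬Q: Gödel ¬ of 0.01 = 0 (operand ≠ 0)
  (¬Q → Q): 0 ≤ 0.01, so result = 1
  (Q ∨ Q) = max(0.01, 0.01) = 0.01
  ¬P: Gödel ¬ of 0.56 = 0 (operand ≠ 0)
  (¬P → P): 0 ≤ 0.56, so result = 1
  ¬P: Gödel ¬ of 0.56 = 0 (operand ≠ 0)
  ((¬P → P) ∨ ¬P) = max(1, 0) = 1
  ((Q ∨ Q) ∨ ((¬P → P) ∨ ¬P)) = max(0.01, 1) = 1
  ((¬Q → Q) ∨ ((Q ∨ Q) ∨ ((¬P → P) ∨ ¬P))) = max(1, 1) = 1
  (((¬Q → Q) ∨ ((Q ∨ Q) ∨ ((¬P → P) ∨ ¬P))) → P): 1 > 0.56, so result = 0.56
  ¬(((¬Q → Q) ∨ ((Q ∨ Q) ∨ ((¬P → P) ∨ ¬P))) → P): Gödel ¬ of 0.56 = 0 (operand ≠ 0)
  Gödel value = 0
Łukasiewicz evaluation:
  ¬Q: Łukasiewicz ¬ gives 1 − 0.01 = 0.99
  (¬Q → Q): min(1, 1 − 0.99 + 0.01) = 0.02
  (Q ∨ Q) = max(0.01, 0.01) = 0.01
  ¬P: Łukasiewicz ¬ gives 1 − 0.56 = 0.44
  (¬P → P): min(1, 1 − 0.44 + 0.56) = 1
  ¬P: Łukasiewicz ¬ gives 1 − 0.56 = 0.44
  ((¬P → P) ∨ ¬P) = max(1, 0.44) = 1
  ((Q ∨ Q) ∨ ((¬P → P) ∨ ¬P)) = max(0.01, 1) = 1
  ((¬Q → Q) ∨ ((Q ∨ Q) ∨ ((¬P → P) ∨ ¬P))) = max(0.02, 1) = 1
  (((¬Q → Q) ∨ ((Q ∨ Q) ∨ ((¬P → P) ∨ ¬P))) → P): min(1, 1 − 1 + 0.56) = 0.56
  ¬(((¬Q → Q) ∨ ((Q ∨ Q) ∨ ((¬P → P) ∨ ¬P))) → P): Łukasiewicz ¬ gives 1 − 0.56 = 0.44
  Łukasiewicz value = 0.44
Difference: 0 − 0.44 = -0.44

-0.44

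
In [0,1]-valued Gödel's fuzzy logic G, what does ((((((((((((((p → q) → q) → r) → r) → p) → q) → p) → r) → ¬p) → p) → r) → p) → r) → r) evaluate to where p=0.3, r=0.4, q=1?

0.40

(p → q): 0.3 ≤ 1, so result = 1
((p → q) → q): 1 ≤ 1, so result = 1
(((p → q) → q) → r): 1 > 0.4, so result = 0.4
((((p → q) → q) → r) → r): 0.4 ≤ 0.4, so result = 1
(((((p → q) → q) → r) → r) → p): 1 > 0.3, so result = 0.3
((((((p → q) → q) → r) → r) → p) → q): 0.3 ≤ 1, so result = 1
(((((((p → q) → q) → r) → r) → p) → q) → p): 1 > 0.3, so result = 0.3
((((((((p → q) → q) → r) → r) → p) → q) → p) → r): 0.3 ≤ 0.4, so result = 1
¬p: Gödel ¬ of 0.3 = 0 (operand ≠ 0)
(((((((((p → q) → q) → r) → r) → p) → q) → p) → r) → ¬p): 1 > 0, so result = 0
((((((((((p → q) → q) → r) → r) → p) → q) → p) → r) → ¬p) → p): 0 ≤ 0.3, so result = 1
(((((((((((p → q) → q) → r) → r) → p) → q) → p) → r) → ¬p) → p) → r): 1 > 0.4, so result = 0.4
((((((((((((p → q) → q) → r) → r) → p) → q) → p) → r) → ¬p) → p) → r) → p): 0.4 > 0.3, so result = 0.3
(((((((((((((p → q) → q) → r) → r) → p) → q) → p) → r) → ¬p) → p) → r) → p) → r): 0.3 ≤ 0.4, so result = 1
((((((((((((((p → q) → q) → r) → r) → p) → q) → p) → r) → ¬p) → p) → r) → p) → r) → r): 1 > 0.4, so result = 0.4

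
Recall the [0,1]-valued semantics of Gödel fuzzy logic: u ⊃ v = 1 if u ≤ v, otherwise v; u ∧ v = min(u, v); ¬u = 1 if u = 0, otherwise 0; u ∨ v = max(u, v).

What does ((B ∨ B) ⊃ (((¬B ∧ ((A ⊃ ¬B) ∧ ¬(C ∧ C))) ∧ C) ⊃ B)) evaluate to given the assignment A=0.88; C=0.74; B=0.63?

(B ∨ B) = max(0.63, 0.63) = 0.63
¬B: Gödel ¬ of 0.63 = 0 (operand ≠ 0)
¬B: Gödel ¬ of 0.63 = 0 (operand ≠ 0)
(A ⊃ ¬B): 0.88 > 0, so result = 0
(C ∧ C) = min(0.74, 0.74) = 0.74
¬(C ∧ C): Gödel ¬ of 0.74 = 0 (operand ≠ 0)
((A ⊃ ¬B) ∧ ¬(C ∧ C)) = min(0, 0) = 0
(¬B ∧ ((A ⊃ ¬B) ∧ ¬(C ∧ C))) = min(0, 0) = 0
((¬B ∧ ((A ⊃ ¬B) ∧ ¬(C ∧ C))) ∧ C) = min(0, 0.74) = 0
(((¬B ∧ ((A ⊃ ¬B) ∧ ¬(C ∧ C))) ∧ C) ⊃ B): 0 ≤ 0.63, so result = 1
((B ∨ B) ⊃ (((¬B ∧ ((A ⊃ ¬B) ∧ ¬(C ∧ C))) ∧ C) ⊃ B)): 0.63 ≤ 1, so result = 1

1.00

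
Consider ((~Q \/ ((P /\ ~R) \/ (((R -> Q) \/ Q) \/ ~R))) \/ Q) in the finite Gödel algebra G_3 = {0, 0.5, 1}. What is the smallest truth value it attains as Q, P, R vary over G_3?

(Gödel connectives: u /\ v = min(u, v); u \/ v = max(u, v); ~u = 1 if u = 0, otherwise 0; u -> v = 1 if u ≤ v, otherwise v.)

0.50

The minimum is attained at Q = 0.5, P = 0, R = 1:
  ~Q: Gödel ¬ of 0.5 = 0 (operand ≠ 0)
  ~R: Gödel ¬ of 1 = 0 (operand ≠ 0)
  (P /\ ~R) = min(0, 0) = 0
  (R -> Q): 1 > 0.5, so result = 0.5
  ((R -> Q) \/ Q) = max(0.5, 0.5) = 0.5
  ~R: Gödel ¬ of 1 = 0 (operand ≠ 0)
  (((R -> Q) \/ Q) \/ ~R) = max(0.5, 0) = 0.5
  ((P /\ ~R) \/ (((R -> Q) \/ Q) \/ ~R)) = max(0, 0.5) = 0.5
  (~Q \/ ((P /\ ~R) \/ (((R -> Q) \/ Q) \/ ~R))) = max(0, 0.5) = 0.5
  ((~Q \/ ((P /\ ~R) \/ (((R -> Q) \/ Q) \/ ~R))) \/ Q) = max(0.5, 0.5) = 0.5
Checking all 27 assignments confirms none give a value below 0.50.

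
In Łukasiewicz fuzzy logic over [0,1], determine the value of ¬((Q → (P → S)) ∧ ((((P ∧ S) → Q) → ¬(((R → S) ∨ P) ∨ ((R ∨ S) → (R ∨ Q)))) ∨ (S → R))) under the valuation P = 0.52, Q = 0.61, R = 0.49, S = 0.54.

(P → S): min(1, 1 − 0.52 + 0.54) = 1
(Q → (P → S)): min(1, 1 − 0.61 + 1) = 1
(P ∧ S) = min(0.52, 0.54) = 0.52
((P ∧ S) → Q): min(1, 1 − 0.52 + 0.61) = 1
(R → S): min(1, 1 − 0.49 + 0.54) = 1
((R → S) ∨ P) = max(1, 0.52) = 1
(R ∨ S) = max(0.49, 0.54) = 0.54
(R ∨ Q) = max(0.49, 0.61) = 0.61
((R ∨ S) → (R ∨ Q)): min(1, 1 − 0.54 + 0.61) = 1
(((R → S) ∨ P) ∨ ((R ∨ S) → (R ∨ Q))) = max(1, 1) = 1
¬(((R → S) ∨ P) ∨ ((R ∨ S) → (R ∨ Q))): Łukasiewicz ¬ gives 1 − 1 = 0
(((P ∧ S) → Q) → ¬(((R → S) ∨ P) ∨ ((R ∨ S) → (R ∨ Q)))): min(1, 1 − 1 + 0) = 0
(S → R): min(1, 1 − 0.54 + 0.49) = 0.95
((((P ∧ S) → Q) → ¬(((R → S) ∨ P) ∨ ((R ∨ S) → (R ∨ Q)))) ∨ (S → R)) = max(0, 0.95) = 0.95
((Q → (P → S)) ∧ ((((P ∧ S) → Q) → ¬(((R → S) ∨ P) ∨ ((R ∨ S) → (R ∨ Q)))) ∨ (S → R))) = min(1, 0.95) = 0.95
¬((Q → (P → S)) ∧ ((((P ∧ S) → Q) → ¬(((R → S) ∨ P) ∨ ((R ∨ S) → (R ∨ Q)))) ∨ (S → R))): Łukasiewicz ¬ gives 1 − 0.95 = 0.05

0.05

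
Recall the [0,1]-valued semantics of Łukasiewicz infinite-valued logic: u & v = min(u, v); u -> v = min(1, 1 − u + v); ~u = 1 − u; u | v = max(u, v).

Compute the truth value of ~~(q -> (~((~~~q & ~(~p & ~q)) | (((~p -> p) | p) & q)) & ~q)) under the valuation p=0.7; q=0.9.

~q: Łukasiewicz ¬ gives 1 − 0.9 = 0.1
~~q: Łukasiewicz ¬ gives 1 − 0.1 = 0.9
~~~q: Łukasiewicz ¬ gives 1 − 0.9 = 0.1
~p: Łukasiewicz ¬ gives 1 − 0.7 = 0.3
~q: Łukasiewicz ¬ gives 1 − 0.9 = 0.1
(~p & ~q) = min(0.3, 0.1) = 0.1
~(~p & ~q): Łukasiewicz ¬ gives 1 − 0.1 = 0.9
(~~~q & ~(~p & ~q)) = min(0.1, 0.9) = 0.1
~p: Łukasiewicz ¬ gives 1 − 0.7 = 0.3
(~p -> p): min(1, 1 − 0.3 + 0.7) = 1
((~p -> p) | p) = max(1, 0.7) = 1
(((~p -> p) | p) & q) = min(1, 0.9) = 0.9
((~~~q & ~(~p & ~q)) | (((~p -> p) | p) & q)) = max(0.1, 0.9) = 0.9
~((~~~q & ~(~p & ~q)) | (((~p -> p) | p) & q)): Łukasiewicz ¬ gives 1 − 0.9 = 0.1
~q: Łukasiewicz ¬ gives 1 − 0.9 = 0.1
(~((~~~q & ~(~p & ~q)) | (((~p -> p) | p) & q)) & ~q) = min(0.1, 0.1) = 0.1
(q -> (~((~~~q & ~(~p & ~q)) | (((~p -> p) | p) & q)) & ~q)): min(1, 1 − 0.9 + 0.1) = 0.2
~(q -> (~((~~~q & ~(~p & ~q)) | (((~p -> p) | p) & q)) & ~q)): Łukasiewicz ¬ gives 1 − 0.2 = 0.8
~~(q -> (~((~~~q & ~(~p & ~q)) | (((~p -> p) | p) & q)) & ~q)): Łukasiewicz ¬ gives 1 − 0.8 = 0.2

0.20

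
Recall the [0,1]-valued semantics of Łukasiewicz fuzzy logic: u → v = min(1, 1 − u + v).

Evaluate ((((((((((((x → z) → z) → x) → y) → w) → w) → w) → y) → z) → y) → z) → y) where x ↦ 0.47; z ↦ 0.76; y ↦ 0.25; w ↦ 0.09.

0.25

(x → z): min(1, 1 − 0.47 + 0.76) = 1
((x → z) → z): min(1, 1 − 1 + 0.76) = 0.76
(((x → z) → z) → x): min(1, 1 − 0.76 + 0.47) = 0.71
((((x → z) → z) → x) → y): min(1, 1 − 0.71 + 0.25) = 0.54
(((((x → z) → z) → x) → y) → w): min(1, 1 − 0.54 + 0.09) = 0.55
((((((x → z) → z) → x) → y) → w) → w): min(1, 1 − 0.55 + 0.09) = 0.54
(((((((x → z) → z) → x) → y) → w) → w) → w): min(1, 1 − 0.54 + 0.09) = 0.55
((((((((x → z) → z) → x) → y) → w) → w) → w) → y): min(1, 1 − 0.55 + 0.25) = 0.7
(((((((((x → z) → z) → x) → y) → w) → w) → w) → y) → z): min(1, 1 − 0.7 + 0.76) = 1
((((((((((x → z) → z) → x) → y) → w) → w) → w) → y) → z) → y): min(1, 1 − 1 + 0.25) = 0.25
(((((((((((x → z) → z) → x) → y) → w) → w) → w) → y) → z) → y) → z): min(1, 1 − 0.25 + 0.76) = 1
((((((((((((x → z) → z) → x) → y) → w) → w) → w) → y) → z) → y) → z) → y): min(1, 1 − 1 + 0.25) = 0.25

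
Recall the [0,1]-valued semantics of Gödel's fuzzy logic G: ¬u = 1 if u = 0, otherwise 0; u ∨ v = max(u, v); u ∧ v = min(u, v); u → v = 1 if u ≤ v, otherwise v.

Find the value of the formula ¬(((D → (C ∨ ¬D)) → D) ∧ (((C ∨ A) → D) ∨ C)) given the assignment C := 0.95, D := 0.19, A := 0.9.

0.00

¬D: Gödel ¬ of 0.19 = 0 (operand ≠ 0)
(C ∨ ¬D) = max(0.95, 0) = 0.95
(D → (C ∨ ¬D)): 0.19 ≤ 0.95, so result = 1
((D → (C ∨ ¬D)) → D): 1 > 0.19, so result = 0.19
(C ∨ A) = max(0.95, 0.9) = 0.95
((C ∨ A) → D): 0.95 > 0.19, so result = 0.19
(((C ∨ A) → D) ∨ C) = max(0.19, 0.95) = 0.95
(((D → (C ∨ ¬D)) → D) ∧ (((C ∨ A) → D) ∨ C)) = min(0.19, 0.95) = 0.19
¬(((D → (C ∨ ¬D)) → D) ∧ (((C ∨ A) → D) ∨ C)): Gödel ¬ of 0.19 = 0 (operand ≠ 0)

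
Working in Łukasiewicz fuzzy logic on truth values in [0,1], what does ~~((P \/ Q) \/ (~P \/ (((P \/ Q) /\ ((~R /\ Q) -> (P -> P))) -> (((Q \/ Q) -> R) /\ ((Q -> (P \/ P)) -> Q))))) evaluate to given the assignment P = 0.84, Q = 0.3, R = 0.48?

(P \/ Q) = max(0.84, 0.3) = 0.84
~P: Łukasiewicz ¬ gives 1 − 0.84 = 0.16
(P \/ Q) = max(0.84, 0.3) = 0.84
~R: Łukasiewicz ¬ gives 1 − 0.48 = 0.52
(~R /\ Q) = min(0.52, 0.3) = 0.3
(P -> P): min(1, 1 − 0.84 + 0.84) = 1
((~R /\ Q) -> (P -> P)): min(1, 1 − 0.3 + 1) = 1
((P \/ Q) /\ ((~R /\ Q) -> (P -> P))) = min(0.84, 1) = 0.84
(Q \/ Q) = max(0.3, 0.3) = 0.3
((Q \/ Q) -> R): min(1, 1 − 0.3 + 0.48) = 1
(P \/ P) = max(0.84, 0.84) = 0.84
(Q -> (P \/ P)): min(1, 1 − 0.3 + 0.84) = 1
((Q -> (P \/ P)) -> Q): min(1, 1 − 1 + 0.3) = 0.3
(((Q \/ Q) -> R) /\ ((Q -> (P \/ P)) -> Q)) = min(1, 0.3) = 0.3
(((P \/ Q) /\ ((~R /\ Q) -> (P -> P))) -> (((Q \/ Q) -> R) /\ ((Q -> (P \/ P)) -> Q))): min(1, 1 − 0.84 + 0.3) = 0.46
(~P \/ (((P \/ Q) /\ ((~R /\ Q) -> (P -> P))) -> (((Q \/ Q) -> R) /\ ((Q -> (P \/ P)) -> Q)))) = max(0.16, 0.46) = 0.46
((P \/ Q) \/ (~P \/ (((P \/ Q) /\ ((~R /\ Q) -> (P -> P))) -> (((Q \/ Q) -> R) /\ ((Q -> (P \/ P)) -> Q))))) = max(0.84, 0.46) = 0.84
~((P \/ Q) \/ (~P \/ (((P \/ Q) /\ ((~R /\ Q) -> (P -> P))) -> (((Q \/ Q) -> R) /\ ((Q -> (P \/ P)) -> Q))))): Łukasiewicz ¬ gives 1 − 0.84 = 0.16
~~((P \/ Q) \/ (~P \/ (((P \/ Q) /\ ((~R /\ Q) -> (P -> P))) -> (((Q \/ Q) -> R) /\ ((Q -> (P \/ P)) -> Q))))): Łukasiewicz ¬ gives 1 − 0.16 = 0.84

0.84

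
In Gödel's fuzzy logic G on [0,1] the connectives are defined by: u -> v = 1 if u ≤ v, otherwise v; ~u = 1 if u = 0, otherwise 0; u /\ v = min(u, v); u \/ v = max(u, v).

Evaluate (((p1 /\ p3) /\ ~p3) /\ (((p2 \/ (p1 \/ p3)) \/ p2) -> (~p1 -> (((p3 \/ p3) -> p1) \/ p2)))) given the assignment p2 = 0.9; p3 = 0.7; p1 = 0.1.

0.00

(p1 /\ p3) = min(0.1, 0.7) = 0.1
~p3: Gödel ¬ of 0.7 = 0 (operand ≠ 0)
((p1 /\ p3) /\ ~p3) = min(0.1, 0) = 0
(p1 \/ p3) = max(0.1, 0.7) = 0.7
(p2 \/ (p1 \/ p3)) = max(0.9, 0.7) = 0.9
((p2 \/ (p1 \/ p3)) \/ p2) = max(0.9, 0.9) = 0.9
~p1: Gödel ¬ of 0.1 = 0 (operand ≠ 0)
(p3 \/ p3) = max(0.7, 0.7) = 0.7
((p3 \/ p3) -> p1): 0.7 > 0.1, so result = 0.1
(((p3 \/ p3) -> p1) \/ p2) = max(0.1, 0.9) = 0.9
(~p1 -> (((p3 \/ p3) -> p1) \/ p2)): 0 ≤ 0.9, so result = 1
(((p2 \/ (p1 \/ p3)) \/ p2) -> (~p1 -> (((p3 \/ p3) -> p1) \/ p2))): 0.9 ≤ 1, so result = 1
(((p1 /\ p3) /\ ~p3) /\ (((p2 \/ (p1 \/ p3)) \/ p2) -> (~p1 -> (((p3 \/ p3) -> p1) \/ p2)))) = min(0, 1) = 0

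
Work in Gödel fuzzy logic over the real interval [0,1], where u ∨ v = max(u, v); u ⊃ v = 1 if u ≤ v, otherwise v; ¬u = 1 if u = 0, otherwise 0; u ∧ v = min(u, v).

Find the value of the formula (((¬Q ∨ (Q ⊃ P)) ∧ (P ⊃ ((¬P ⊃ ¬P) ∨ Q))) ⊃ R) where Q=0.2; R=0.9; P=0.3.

0.90

¬Q: Gödel ¬ of 0.2 = 0 (operand ≠ 0)
(Q ⊃ P): 0.2 ≤ 0.3, so result = 1
(¬Q ∨ (Q ⊃ P)) = max(0, 1) = 1
¬P: Gödel ¬ of 0.3 = 0 (operand ≠ 0)
¬P: Gödel ¬ of 0.3 = 0 (operand ≠ 0)
(¬P ⊃ ¬P): 0 ≤ 0, so result = 1
((¬P ⊃ ¬P) ∨ Q) = max(1, 0.2) = 1
(P ⊃ ((¬P ⊃ ¬P) ∨ Q)): 0.3 ≤ 1, so result = 1
((¬Q ∨ (Q ⊃ P)) ∧ (P ⊃ ((¬P ⊃ ¬P) ∨ Q))) = min(1, 1) = 1
(((¬Q ∨ (Q ⊃ P)) ∧ (P ⊃ ((¬P ⊃ ¬P) ∨ Q))) ⊃ R): 1 > 0.9, so result = 0.9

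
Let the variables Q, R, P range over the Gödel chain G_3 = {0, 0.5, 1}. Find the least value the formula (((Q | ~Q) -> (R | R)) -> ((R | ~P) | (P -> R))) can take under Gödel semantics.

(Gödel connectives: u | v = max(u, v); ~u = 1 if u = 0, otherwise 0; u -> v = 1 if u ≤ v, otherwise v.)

The minimum is attained at Q = 0.5, R = 0.5, P = 1:
  ~Q: Gödel ¬ of 0.5 = 0 (operand ≠ 0)
  (Q | ~Q) = max(0.5, 0) = 0.5
  (R | R) = max(0.5, 0.5) = 0.5
  ((Q | ~Q) -> (R | R)): 0.5 ≤ 0.5, so result = 1
  ~P: Gödel ¬ of 1 = 0 (operand ≠ 0)
  (R | ~P) = max(0.5, 0) = 0.5
  (P -> R): 1 > 0.5, so result = 0.5
  ((R | ~P) | (P -> R)) = max(0.5, 0.5) = 0.5
  (((Q | ~Q) -> (R | R)) -> ((R | ~P) | (P -> R))): 1 > 0.5, so result = 0.5
Checking all 27 assignments confirms none give a value below 0.50.

0.50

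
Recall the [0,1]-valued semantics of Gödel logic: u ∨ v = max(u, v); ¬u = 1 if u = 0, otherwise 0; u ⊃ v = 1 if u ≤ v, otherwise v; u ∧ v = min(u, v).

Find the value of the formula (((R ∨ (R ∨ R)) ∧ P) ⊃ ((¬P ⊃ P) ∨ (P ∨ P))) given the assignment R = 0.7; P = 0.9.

(R ∨ R) = max(0.7, 0.7) = 0.7
(R ∨ (R ∨ R)) = max(0.7, 0.7) = 0.7
((R ∨ (R ∨ R)) ∧ P) = min(0.7, 0.9) = 0.7
¬P: Gödel ¬ of 0.9 = 0 (operand ≠ 0)
(¬P ⊃ P): 0 ≤ 0.9, so result = 1
(P ∨ P) = max(0.9, 0.9) = 0.9
((¬P ⊃ P) ∨ (P ∨ P)) = max(1, 0.9) = 1
(((R ∨ (R ∨ R)) ∧ P) ⊃ ((¬P ⊃ P) ∨ (P ∨ P))): 0.7 ≤ 1, so result = 1

1.00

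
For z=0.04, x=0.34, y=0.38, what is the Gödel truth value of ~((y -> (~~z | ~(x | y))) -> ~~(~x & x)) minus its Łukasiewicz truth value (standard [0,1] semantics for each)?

Gödel evaluation:
  ~z: Gödel ¬ of 0.04 = 0 (operand ≠ 0)
  ~~z: Gödel ¬ of 0 = 1 (operand is 0)
  (x | y) = max(0.34, 0.38) = 0.38
  ~(x | y): Gödel ¬ of 0.38 = 0 (operand ≠ 0)
  (~~z | ~(x | y)) = max(1, 0) = 1
  (y -> (~~z | ~(x | y))): 0.38 ≤ 1, so result = 1
  ~x: Gödel ¬ of 0.34 = 0 (operand ≠ 0)
  (~x & x) = min(0, 0.34) = 0
  ~(~x & x): Gödel ¬ of 0 = 1 (operand is 0)
  ~~(~x & x): Gödel ¬ of 1 = 0 (operand ≠ 0)
  ((y -> (~~z | ~(x | y))) -> ~~(~x & x)): 1 > 0, so result = 0
  ~((y -> (~~z | ~(x | y))) -> ~~(~x & x)): Gödel ¬ of 0 = 1 (operand is 0)
  Gödel value = 1
Łukasiewicz evaluation:
  ~z: Łukasiewicz ¬ gives 1 − 0.04 = 0.96
  ~~z: Łukasiewicz ¬ gives 1 − 0.96 = 0.04
  (x | y) = max(0.34, 0.38) = 0.38
  ~(x | y): Łukasiewicz ¬ gives 1 − 0.38 = 0.62
  (~~z | ~(x | y)) = max(0.04, 0.62) = 0.62
  (y -> (~~z | ~(x | y))): min(1, 1 − 0.38 + 0.62) = 1
  ~x: Łukasiewicz ¬ gives 1 − 0.34 = 0.66
  (~x & x) = min(0.66, 0.34) = 0.34
  ~(~x & x): Łukasiewicz ¬ gives 1 − 0.34 = 0.66
  ~~(~x & x): Łukasiewicz ¬ gives 1 − 0.66 = 0.34
  ((y -> (~~z | ~(x | y))) -> ~~(~x & x)): min(1, 1 − 1 + 0.34) = 0.34
  ~((y -> (~~z | ~(x | y))) -> ~~(~x & x)): Łukasiewicz ¬ gives 1 − 0.34 = 0.66
  Łukasiewicz value = 0.66
Difference: 1 − 0.66 = 0.34

0.34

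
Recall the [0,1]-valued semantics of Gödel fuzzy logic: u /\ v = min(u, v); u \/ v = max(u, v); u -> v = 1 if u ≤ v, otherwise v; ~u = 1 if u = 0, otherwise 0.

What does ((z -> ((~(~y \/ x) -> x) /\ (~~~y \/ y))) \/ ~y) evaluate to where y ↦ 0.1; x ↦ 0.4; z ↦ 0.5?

~y: Gödel ¬ of 0.1 = 0 (operand ≠ 0)
(~y \/ x) = max(0, 0.4) = 0.4
~(~y \/ x): Gödel ¬ of 0.4 = 0 (operand ≠ 0)
(~(~y \/ x) -> x): 0 ≤ 0.4, so result = 1
~y: Gödel ¬ of 0.1 = 0 (operand ≠ 0)
~~y: Gödel ¬ of 0 = 1 (operand is 0)
~~~y: Gödel ¬ of 1 = 0 (operand ≠ 0)
(~~~y \/ y) = max(0, 0.1) = 0.1
((~(~y \/ x) -> x) /\ (~~~y \/ y)) = min(1, 0.1) = 0.1
(z -> ((~(~y \/ x) -> x) /\ (~~~y \/ y))): 0.5 > 0.1, so result = 0.1
~y: Gödel ¬ of 0.1 = 0 (operand ≠ 0)
((z -> ((~(~y \/ x) -> x) /\ (~~~y \/ y))) \/ ~y) = max(0.1, 0) = 0.1

0.10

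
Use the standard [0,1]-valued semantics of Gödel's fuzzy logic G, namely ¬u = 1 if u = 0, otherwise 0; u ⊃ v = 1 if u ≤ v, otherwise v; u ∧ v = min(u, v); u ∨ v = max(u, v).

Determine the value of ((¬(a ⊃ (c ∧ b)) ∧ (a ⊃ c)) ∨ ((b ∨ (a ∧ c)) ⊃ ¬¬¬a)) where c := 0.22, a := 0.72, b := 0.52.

0.00

(c ∧ b) = min(0.22, 0.52) = 0.22
(a ⊃ (c ∧ b)): 0.72 > 0.22, so result = 0.22
¬(a ⊃ (c ∧ b)): Gödel ¬ of 0.22 = 0 (operand ≠ 0)
(a ⊃ c): 0.72 > 0.22, so result = 0.22
(¬(a ⊃ (c ∧ b)) ∧ (a ⊃ c)) = min(0, 0.22) = 0
(a ∧ c) = min(0.72, 0.22) = 0.22
(b ∨ (a ∧ c)) = max(0.52, 0.22) = 0.52
¬a: Gödel ¬ of 0.72 = 0 (operand ≠ 0)
¬¬a: Gödel ¬ of 0 = 1 (operand is 0)
¬¬¬a: Gödel ¬ of 1 = 0 (operand ≠ 0)
((b ∨ (a ∧ c)) ⊃ ¬¬¬a): 0.52 > 0, so result = 0
((¬(a ⊃ (c ∧ b)) ∧ (a ⊃ c)) ∨ ((b ∨ (a ∧ c)) ⊃ ¬¬¬a)) = max(0, 0) = 0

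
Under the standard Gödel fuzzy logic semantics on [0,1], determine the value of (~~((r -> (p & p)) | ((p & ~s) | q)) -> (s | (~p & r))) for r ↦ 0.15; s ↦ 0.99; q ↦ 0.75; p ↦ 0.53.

0.99

(p & p) = min(0.53, 0.53) = 0.53
(r -> (p & p)): 0.15 ≤ 0.53, so result = 1
~s: Gödel ¬ of 0.99 = 0 (operand ≠ 0)
(p & ~s) = min(0.53, 0) = 0
((p & ~s) | q) = max(0, 0.75) = 0.75
((r -> (p & p)) | ((p & ~s) | q)) = max(1, 0.75) = 1
~((r -> (p & p)) | ((p & ~s) | q)): Gödel ¬ of 1 = 0 (operand ≠ 0)
~~((r -> (p & p)) | ((p & ~s) | q)): Gödel ¬ of 0 = 1 (operand is 0)
~p: Gödel ¬ of 0.53 = 0 (operand ≠ 0)
(~p & r) = min(0, 0.15) = 0
(s | (~p & r)) = max(0.99, 0) = 0.99
(~~((r -> (p & p)) | ((p & ~s) | q)) -> (s | (~p & r))): 1 > 0.99, so result = 0.99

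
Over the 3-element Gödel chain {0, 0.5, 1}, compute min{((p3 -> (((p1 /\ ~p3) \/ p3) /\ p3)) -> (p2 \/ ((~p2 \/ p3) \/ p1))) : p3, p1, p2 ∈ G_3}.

The minimum is attained at p3 = 0, p1 = 0, p2 = 0.5:
  ~p3: Gödel ¬ of 0 = 1 (operand is 0)
  (p1 /\ ~p3) = min(0, 1) = 0
  ((p1 /\ ~p3) \/ p3) = max(0, 0) = 0
  (((p1 /\ ~p3) \/ p3) /\ p3) = min(0, 0) = 0
  (p3 -> (((p1 /\ ~p3) \/ p3) /\ p3)): 0 ≤ 0, so result = 1
  ~p2: Gödel ¬ of 0.5 = 0 (operand ≠ 0)
  (~p2 \/ p3) = max(0, 0) = 0
  ((~p2 \/ p3) \/ p1) = max(0, 0) = 0
  (p2 \/ ((~p2 \/ p3) \/ p1)) = max(0.5, 0) = 0.5
  ((p3 -> (((p1 /\ ~p3) \/ p3) /\ p3)) -> (p2 \/ ((~p2 \/ p3) \/ p1))): 1 > 0.5, so result = 0.5
Checking all 27 assignments confirms none give a value below 0.50.

0.50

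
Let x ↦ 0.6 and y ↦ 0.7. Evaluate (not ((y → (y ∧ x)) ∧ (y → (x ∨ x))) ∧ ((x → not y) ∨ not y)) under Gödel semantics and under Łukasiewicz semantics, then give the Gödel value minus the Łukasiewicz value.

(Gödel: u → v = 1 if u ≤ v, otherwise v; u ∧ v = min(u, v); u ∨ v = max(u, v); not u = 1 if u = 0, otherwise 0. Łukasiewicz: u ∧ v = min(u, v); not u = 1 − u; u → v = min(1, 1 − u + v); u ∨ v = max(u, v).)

Gödel evaluation:
  (y ∧ x) = min(0.7, 0.6) = 0.6
  (y → (y ∧ x)): 0.7 > 0.6, so result = 0.6
  (x ∨ x) = max(0.6, 0.6) = 0.6
  (y → (x ∨ x)): 0.7 > 0.6, so result = 0.6
  ((y → (y ∧ x)) ∧ (y → (x ∨ x))) = min(0.6, 0.6) = 0.6
  not ((y → (y ∧ x)) ∧ (y → (x ∨ x))): Gödel ¬ of 0.6 = 0 (operand ≠ 0)
  not y: Gödel ¬ of 0.7 = 0 (operand ≠ 0)
  (x → not y): 0.6 > 0, so result = 0
  not y: Gödel ¬ of 0.7 = 0 (operand ≠ 0)
  ((x → not y) ∨ not y) = max(0, 0) = 0
  (not ((y → (y ∧ x)) ∧ (y → (x ∨ x))) ∧ ((x → not y) ∨ not y)) = min(0, 0) = 0
  Gödel value = 0
Łukasiewicz evaluation:
  (y ∧ x) = min(0.7, 0.6) = 0.6
  (y → (y ∧ x)): min(1, 1 − 0.7 + 0.6) = 0.9
  (x ∨ x) = max(0.6, 0.6) = 0.6
  (y → (x ∨ x)): min(1, 1 − 0.7 + 0.6) = 0.9
  ((y → (y ∧ x)) ∧ (y → (x ∨ x))) = min(0.9, 0.9) = 0.9
  not ((y → (y ∧ x)) ∧ (y → (x ∨ x))): Łukasiewicz ¬ gives 1 − 0.9 = 0.1
  not y: Łukasiewicz ¬ gives 1 − 0.7 = 0.3
  (x → not y): min(1, 1 − 0.6 + 0.3) = 0.7
  not y: Łukasiewicz ¬ gives 1 − 0.7 = 0.3
  ((x → not y) ∨ not y) = max(0.7, 0.3) = 0.7
  (not ((y → (y ∧ x)) ∧ (y → (x ∨ x))) ∧ ((x → not y) ∨ not y)) = min(0.1, 0.7) = 0.1
  Łukasiewicz value = 0.1
Difference: 0 − 0.1 = -0.10

-0.10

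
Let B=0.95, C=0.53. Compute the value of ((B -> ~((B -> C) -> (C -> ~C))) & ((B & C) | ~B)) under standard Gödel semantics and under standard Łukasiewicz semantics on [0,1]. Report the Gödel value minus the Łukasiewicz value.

0.48

Gödel evaluation:
  (B -> C): 0.95 > 0.53, so result = 0.53
  ~C: Gödel ¬ of 0.53 = 0 (operand ≠ 0)
  (C -> ~C): 0.53 > 0, so result = 0
  ((B -> C) -> (C -> ~C)): 0.53 > 0, so result = 0
  ~((B -> C) -> (C -> ~C)): Gödel ¬ of 0 = 1 (operand is 0)
  (B -> ~((B -> C) -> (C -> ~C))): 0.95 ≤ 1, so result = 1
  (B & C) = min(0.95, 0.53) = 0.53
  ~B: Gödel ¬ of 0.95 = 0 (operand ≠ 0)
  ((B & C) | ~B) = max(0.53, 0) = 0.53
  ((B -> ~((B -> C) -> (C -> ~C))) & ((B & C) | ~B)) = min(1, 0.53) = 0.53
  Gödel value = 0.53
Łukasiewicz evaluation:
  (B -> C): min(1, 1 − 0.95 + 0.53) = 0.58
  ~C: Łukasiewicz ¬ gives 1 − 0.53 = 0.47
  (C -> ~C): min(1, 1 − 0.53 + 0.47) = 0.94
  ((B -> C) -> (C -> ~C)): min(1, 1 − 0.58 + 0.94) = 1
  ~((B -> C) -> (C -> ~C)): Łukasiewicz ¬ gives 1 − 1 = 0
  (B -> ~((B -> C) -> (C -> ~C))): min(1, 1 − 0.95 + 0) = 0.05
  (B & C) = min(0.95, 0.53) = 0.53
  ~B: Łukasiewicz ¬ gives 1 − 0.95 = 0.05
  ((B & C) | ~B) = max(0.53, 0.05) = 0.53
  ((B -> ~((B -> C) -> (C -> ~C))) & ((B & C) | ~B)) = min(0.05, 0.53) = 0.05
  Łukasiewicz value = 0.05
Difference: 0.53 − 0.05 = 0.48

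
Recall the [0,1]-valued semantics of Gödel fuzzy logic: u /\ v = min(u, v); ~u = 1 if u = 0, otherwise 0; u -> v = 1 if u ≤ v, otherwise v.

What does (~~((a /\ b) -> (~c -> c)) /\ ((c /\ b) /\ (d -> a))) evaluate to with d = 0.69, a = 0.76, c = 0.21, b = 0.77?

(a /\ b) = min(0.76, 0.77) = 0.76
~c: Gödel ¬ of 0.21 = 0 (operand ≠ 0)
(~c -> c): 0 ≤ 0.21, so result = 1
((a /\ b) -> (~c -> c)): 0.76 ≤ 1, so result = 1
~((a /\ b) -> (~c -> c)): Gödel ¬ of 1 = 0 (operand ≠ 0)
~~((a /\ b) -> (~c -> c)): Gödel ¬ of 0 = 1 (operand is 0)
(c /\ b) = min(0.21, 0.77) = 0.21
(d -> a): 0.69 ≤ 0.76, so result = 1
((c /\ b) /\ (d -> a)) = min(0.21, 1) = 0.21
(~~((a /\ b) -> (~c -> c)) /\ ((c /\ b) /\ (d -> a))) = min(1, 0.21) = 0.21

0.21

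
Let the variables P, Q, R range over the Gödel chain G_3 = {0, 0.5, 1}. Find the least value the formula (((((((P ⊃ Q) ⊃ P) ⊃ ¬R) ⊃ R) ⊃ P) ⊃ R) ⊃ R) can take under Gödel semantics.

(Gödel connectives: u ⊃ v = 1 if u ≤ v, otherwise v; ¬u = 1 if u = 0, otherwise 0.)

The minimum is attained at P = 0, Q = 0, R = 0.5:
  (P ⊃ Q): 0 ≤ 0, so result = 1
  ((P ⊃ Q) ⊃ P): 1 > 0, so result = 0
  ¬R: Gödel ¬ of 0.5 = 0 (operand ≠ 0)
  (((P ⊃ Q) ⊃ P) ⊃ ¬R): 0 ≤ 0, so result = 1
  ((((P ⊃ Q) ⊃ P) ⊃ ¬R) ⊃ R): 1 > 0.5, so result = 0.5
  (((((P ⊃ Q) ⊃ P) ⊃ ¬R) ⊃ R) ⊃ P): 0.5 > 0, so result = 0
  ((((((P ⊃ Q) ⊃ P) ⊃ ¬R) ⊃ R) ⊃ P) ⊃ R): 0 ≤ 0.5, so result = 1
  (((((((P ⊃ Q) ⊃ P) ⊃ ¬R) ⊃ R) ⊃ P) ⊃ R) ⊃ R): 1 > 0.5, so result = 0.5
Checking all 27 assignments confirms none give a value below 0.50.

0.50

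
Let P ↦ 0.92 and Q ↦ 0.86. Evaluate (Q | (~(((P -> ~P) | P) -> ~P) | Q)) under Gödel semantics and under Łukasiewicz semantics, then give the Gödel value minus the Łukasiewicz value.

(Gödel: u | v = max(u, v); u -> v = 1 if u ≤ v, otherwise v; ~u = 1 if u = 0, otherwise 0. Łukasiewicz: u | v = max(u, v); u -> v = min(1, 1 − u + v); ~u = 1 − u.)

0.14

Gödel evaluation:
  ~P: Gödel ¬ of 0.92 = 0 (operand ≠ 0)
  (P -> ~P): 0.92 > 0, so result = 0
  ((P -> ~P) | P) = max(0, 0.92) = 0.92
  ~P: Gödel ¬ of 0.92 = 0 (operand ≠ 0)
  (((P -> ~P) | P) -> ~P): 0.92 > 0, so result = 0
  ~(((P -> ~P) | P) -> ~P): Gödel ¬ of 0 = 1 (operand is 0)
  (~(((P -> ~P) | P) -> ~P) | Q) = max(1, 0.86) = 1
  (Q | (~(((P -> ~P) | P) -> ~P) | Q)) = max(0.86, 1) = 1
  Gödel value = 1
Łukasiewicz evaluation:
  ~P: Łukasiewicz ¬ gives 1 − 0.92 = 0.08
  (P -> ~P): min(1, 1 − 0.92 + 0.08) = 0.16
  ((P -> ~P) | P) = max(0.16, 0.92) = 0.92
  ~P: Łukasiewicz ¬ gives 1 − 0.92 = 0.08
  (((P -> ~P) | P) -> ~P): min(1, 1 − 0.92 + 0.08) = 0.16
  ~(((P -> ~P) | P) -> ~P): Łukasiewicz ¬ gives 1 − 0.16 = 0.84
  (~(((P -> ~P) | P) -> ~P) | Q) = max(0.84, 0.86) = 0.86
  (Q | (~(((P -> ~P) | P) -> ~P) | Q)) = max(0.86, 0.86) = 0.86
  Łukasiewicz value = 0.86
Difference: 1 − 0.86 = 0.14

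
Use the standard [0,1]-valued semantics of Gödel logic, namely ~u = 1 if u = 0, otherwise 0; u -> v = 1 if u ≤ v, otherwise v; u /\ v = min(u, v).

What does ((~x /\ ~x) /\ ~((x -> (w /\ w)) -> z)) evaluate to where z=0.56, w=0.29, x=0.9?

0.00

~x: Gödel ¬ of 0.9 = 0 (operand ≠ 0)
~x: Gödel ¬ of 0.9 = 0 (operand ≠ 0)
(~x /\ ~x) = min(0, 0) = 0
(w /\ w) = min(0.29, 0.29) = 0.29
(x -> (w /\ w)): 0.9 > 0.29, so result = 0.29
((x -> (w /\ w)) -> z): 0.29 ≤ 0.56, so result = 1
~((x -> (w /\ w)) -> z): Gödel ¬ of 1 = 0 (operand ≠ 0)
((~x /\ ~x) /\ ~((x -> (w /\ w)) -> z)) = min(0, 0) = 0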